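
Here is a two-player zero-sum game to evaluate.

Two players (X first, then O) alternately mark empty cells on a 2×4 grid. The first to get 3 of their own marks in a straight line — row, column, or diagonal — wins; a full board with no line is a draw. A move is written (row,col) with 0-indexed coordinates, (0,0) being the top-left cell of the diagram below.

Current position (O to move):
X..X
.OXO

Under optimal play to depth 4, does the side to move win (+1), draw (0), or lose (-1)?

p1 O@[X..X/.OXO]: (0,1)[XO.X/.OXO]+0* (0,2)[X.OX/.OXO]+0 (1,0)[X..X/OOXO]+0
p2 X@[XO.X/.OXO]: (0,2)[XOXX/.OXO]+0* (1,0)[XO.X/XOXO]+0
p3 O@[XOXX/.OXO]: (1,0)[XOXX/OOXO]+0*
p4 X@[XOXX/OOXO] terminal +0; root [X..X/.OXO] d4

value(X..X/.OXO, O) = 0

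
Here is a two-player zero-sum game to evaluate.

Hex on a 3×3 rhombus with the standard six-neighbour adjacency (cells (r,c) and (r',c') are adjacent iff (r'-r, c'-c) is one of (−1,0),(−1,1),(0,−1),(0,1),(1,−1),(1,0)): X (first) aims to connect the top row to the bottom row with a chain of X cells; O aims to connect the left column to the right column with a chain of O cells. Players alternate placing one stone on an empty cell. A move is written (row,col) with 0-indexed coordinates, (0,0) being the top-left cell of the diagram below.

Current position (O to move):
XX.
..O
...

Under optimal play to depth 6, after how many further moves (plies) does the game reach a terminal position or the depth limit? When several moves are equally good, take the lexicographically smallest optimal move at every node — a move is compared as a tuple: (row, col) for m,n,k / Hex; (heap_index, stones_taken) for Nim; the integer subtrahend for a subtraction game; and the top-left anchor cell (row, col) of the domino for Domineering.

[XX./..O/...] O move#1: (0,2):-1/XXO/..O/..., (1,0):-1/XX./O.O/..., (1,1):+1/XX./.OO/...*, (2,0):+1/XX./..O/O.., (2,1):-1/XX./..O/.O., (2,2):-1/XX./..O/..O
[XX./.OO/...] X move#2: (0,2):-1/XXX/.OO/...*, (1,0):-1/XX./XOO/..., (2,0):-1/XX./.OO/X.., (2,1):-1/XX./.OO/.X., (2,2):-1/XX./.OO/..X
[XXX/.OO/...] O move#3: (1,0):+1/XXX/OOO/...*, (2,0):+1/XXX/.OO/O.., (2,1):+1/XXX/.OO/.O., (2,2):+1/XXX/.OO/..O
[XXX/OOO/...] end (terminal -1, X#4); searched XX./..O/... to 6

PV length from [XX./..O/...]: 3 plies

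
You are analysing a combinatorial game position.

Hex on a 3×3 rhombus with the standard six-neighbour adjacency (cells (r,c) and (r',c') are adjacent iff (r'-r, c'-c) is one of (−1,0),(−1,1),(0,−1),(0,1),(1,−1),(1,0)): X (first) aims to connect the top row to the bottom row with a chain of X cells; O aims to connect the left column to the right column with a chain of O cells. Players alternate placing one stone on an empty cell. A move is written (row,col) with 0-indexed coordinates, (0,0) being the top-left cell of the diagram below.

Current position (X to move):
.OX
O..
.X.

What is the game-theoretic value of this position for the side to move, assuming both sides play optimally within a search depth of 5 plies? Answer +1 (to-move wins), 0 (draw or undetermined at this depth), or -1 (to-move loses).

value(.OX/O../.X., X) = +1

[.OX/O../.X.] X move#1: (0,0):+1/XOX/O../.X.*, (1,1):+1/.OX/OX./.X., (1,2):+1/.OX/O.X/.X., (2,0):+1/.OX/O../XX., (2,2):+1/.OX/O../.XX
[XOX/O../.X.] O move#2: (1,1):-1/XOX/OO./.X.*, (1,2):-1/XOX/O.O/.X., (2,0):-1/XOX/O../OX., (2,2):-1/XOX/O../.XO
[XOX/OO./.X.] X move#3: (1,2):+1/XOX/OOX/.X.*, (2,0):-1/XOX/OO./XX., (2,2):-1/XOX/OO./.XX
[XOX/OOX/.X.] end (terminal -1, O#4); searched .OX/O../.X. to 5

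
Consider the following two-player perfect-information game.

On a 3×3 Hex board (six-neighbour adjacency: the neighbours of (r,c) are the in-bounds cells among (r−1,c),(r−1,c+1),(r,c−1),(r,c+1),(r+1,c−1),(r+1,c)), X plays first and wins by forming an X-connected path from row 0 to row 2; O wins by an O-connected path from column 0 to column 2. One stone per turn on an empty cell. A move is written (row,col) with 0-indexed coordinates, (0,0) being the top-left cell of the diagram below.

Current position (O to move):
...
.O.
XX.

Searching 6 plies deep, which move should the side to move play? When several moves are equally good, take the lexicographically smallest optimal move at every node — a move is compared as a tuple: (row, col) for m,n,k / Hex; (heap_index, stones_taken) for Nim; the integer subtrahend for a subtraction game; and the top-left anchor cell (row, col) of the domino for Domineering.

O's best at [.../.O./XX.]: (0,0)

ply 1, O at .../.O./XX. | (0,0)=+1→O../.O./XX.*; (0,1)=+1→.O./.O./XX.; (0,2)=-1→..O/.O./XX.; (1,0)=+1→.../OO./XX.; (1,2)=-1→.../.OO/XX.; (2,2)=-1→.../.O./XXO
ply 2, X at O../.O./XX. | (0,1)=-1→OX./.O./XX.*; (0,2)=-1→O.X/.O./XX.; (1,0)=-1→O../XO./XX.; (1,2)=-1→O../.OX/XX.; (2,2)=-1→O../.O./XXX
ply 3, O at OX./.O./XX. | (0,2)=-1→OXO/.O./XX.; (1,0)=+1→OX./OO./XX.*; (1,2)=-1→OX./.OO/XX.; (2,2)=-1→OX./.O./XXO
ply 4, X at OX./OO./XX. | (0,2)=-1→OXX/OO./XX.*; (1,2)=-1→OX./OOX/XX.; (2,2)=-1→OX./OO./XXX
ply 5, O at OXX/OO./XX. | (1,2)=+1→OXX/OOO/XX.*; (2,2)=-1→OXX/OO./XXO
ply 6: OXX/OOO/XX. is terminal -1 (X); from .../.O./XX. depth 6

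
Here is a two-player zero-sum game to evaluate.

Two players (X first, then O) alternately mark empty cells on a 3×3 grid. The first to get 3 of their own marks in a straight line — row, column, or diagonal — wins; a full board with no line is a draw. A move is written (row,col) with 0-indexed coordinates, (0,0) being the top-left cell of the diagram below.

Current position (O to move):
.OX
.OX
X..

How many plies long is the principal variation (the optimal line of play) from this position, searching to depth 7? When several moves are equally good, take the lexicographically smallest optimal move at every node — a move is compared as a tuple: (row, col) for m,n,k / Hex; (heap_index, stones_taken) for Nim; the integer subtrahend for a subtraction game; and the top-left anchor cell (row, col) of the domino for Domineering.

[.OX/.OX/X..] O move#1: (0,0):-1/OOX/.OX/X.., (1,0):-1/.OX/OOX/X.., (2,1):+1/.OX/.OX/XO.*, (2,2):+1/.OX/.OX/X.O
[.OX/.OX/XO.] end (terminal -1, X#2); searched .OX/.OX/X.. to 7

PV length from [.OX/.OX/X..]: 1 ply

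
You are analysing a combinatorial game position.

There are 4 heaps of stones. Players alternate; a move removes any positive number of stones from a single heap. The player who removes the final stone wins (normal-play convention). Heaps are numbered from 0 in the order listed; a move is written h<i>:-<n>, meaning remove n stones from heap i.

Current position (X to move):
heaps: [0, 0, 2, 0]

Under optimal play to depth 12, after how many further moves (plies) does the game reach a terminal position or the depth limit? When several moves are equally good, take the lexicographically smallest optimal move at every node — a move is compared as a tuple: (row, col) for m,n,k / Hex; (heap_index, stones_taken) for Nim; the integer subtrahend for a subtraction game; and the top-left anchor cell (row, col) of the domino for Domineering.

p1 X@[(0,0,2,0)]: h2:-1[(0,0,1,0)]-1 h2:-2[(0,0,0,0)]+1*
p2 O@[(0,0,0,0)] terminal -1; root [(0,0,2,0)] d12

PV length from [(0,0,2,0)]: 1 ply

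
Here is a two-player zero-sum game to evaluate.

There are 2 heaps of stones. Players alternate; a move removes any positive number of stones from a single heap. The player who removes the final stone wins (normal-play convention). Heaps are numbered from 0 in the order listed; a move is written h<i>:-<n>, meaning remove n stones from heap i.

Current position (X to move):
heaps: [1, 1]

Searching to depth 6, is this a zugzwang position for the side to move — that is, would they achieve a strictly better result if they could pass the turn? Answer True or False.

p1 X@[(1,1)]: h0:-1[(0,1)]-1* h1:-1[(1,0)]-1
p2 O@[(0,1)]: h1:-1[(0,0)]+1*
p3 X@[(0,0)] terminal -1; root [(1,1)] d6
pass branch (O moves first from the same position):
  | p1 O@[(1,1)]: h0:-1[(0,1)]-1* h1:-1[(1,0)]-1
  | p2 X@[(0,1)]: h1:-1[(0,0)]+1*
  | p3 O@[(0,0)] terminal -1; root [(1,1)] d6
X moving scores -1; X passing scores +1

zugzwang((1,1), X) = True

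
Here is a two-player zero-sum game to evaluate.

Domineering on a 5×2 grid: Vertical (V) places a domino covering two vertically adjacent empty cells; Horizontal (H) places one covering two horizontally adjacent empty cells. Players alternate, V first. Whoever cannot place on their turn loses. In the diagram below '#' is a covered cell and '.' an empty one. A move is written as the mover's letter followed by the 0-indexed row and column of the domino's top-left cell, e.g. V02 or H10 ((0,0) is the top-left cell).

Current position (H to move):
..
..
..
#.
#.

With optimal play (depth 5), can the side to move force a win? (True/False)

p1 H@[../../../#./#.]: H00[##/../../#./#.]-1 H10[../##/../#./#.]+1* H20[../../##/#./#.]-1
p2 V@[../##/../#./#.]: V21[../##/.#/##/#.]-1* V31[../##/../##/##]-1
p3 H@[../##/.#/##/#.]: H00[##/##/.#/##/#.]+1*
p4 V@[##/##/.#/##/#.] terminal -1; root [../../../#./#.] d5

H winning at [../../../#./#.]: True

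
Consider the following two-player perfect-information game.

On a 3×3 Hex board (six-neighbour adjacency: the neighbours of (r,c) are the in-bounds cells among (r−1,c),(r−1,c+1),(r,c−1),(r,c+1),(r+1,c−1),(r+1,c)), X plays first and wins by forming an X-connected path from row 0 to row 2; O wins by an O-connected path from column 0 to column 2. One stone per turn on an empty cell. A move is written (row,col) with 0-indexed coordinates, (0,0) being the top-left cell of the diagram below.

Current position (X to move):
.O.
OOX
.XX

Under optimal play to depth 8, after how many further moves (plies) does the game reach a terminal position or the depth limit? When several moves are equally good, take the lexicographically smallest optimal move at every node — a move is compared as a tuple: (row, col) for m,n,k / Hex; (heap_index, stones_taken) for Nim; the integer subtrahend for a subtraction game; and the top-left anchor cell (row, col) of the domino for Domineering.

PV length from [.O./OOX/.XX]: 1 ply

p1 X@[.O./OOX/.XX]: (0,0)[XO./OOX/.XX]-1 (0,2)[.OX/OOX/.XX]+1* (2,0)[.O./OOX/XXX]-1
p2 O@[.OX/OOX/.XX] terminal -1; root [.O./OOX/.XX] d8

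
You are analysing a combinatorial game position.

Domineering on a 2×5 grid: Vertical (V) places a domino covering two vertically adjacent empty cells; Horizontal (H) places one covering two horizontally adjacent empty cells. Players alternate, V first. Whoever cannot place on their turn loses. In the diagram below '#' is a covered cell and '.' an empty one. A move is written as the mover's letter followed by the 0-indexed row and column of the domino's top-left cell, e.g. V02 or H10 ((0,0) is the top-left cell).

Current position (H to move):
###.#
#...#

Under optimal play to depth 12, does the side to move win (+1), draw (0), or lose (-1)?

value(###.#/#...#, H) = +1

p1 H@[###.#/#...#]: H11[###.#/###.#]-1 H12[###.#/#.###]+1*
p2 V@[###.#/#.###] terminal -1; root [###.#/#...#] d12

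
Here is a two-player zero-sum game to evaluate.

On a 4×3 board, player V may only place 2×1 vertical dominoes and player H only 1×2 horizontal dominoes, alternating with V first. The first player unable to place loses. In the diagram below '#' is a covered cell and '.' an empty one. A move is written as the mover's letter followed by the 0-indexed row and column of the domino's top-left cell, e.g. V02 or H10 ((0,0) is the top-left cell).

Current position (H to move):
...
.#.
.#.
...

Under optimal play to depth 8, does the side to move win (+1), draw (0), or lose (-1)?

value(.../.#./.#./..., H) = -1

p1 H@[.../.#./.#./...]: H00[##./.#./.#./...]-1* H01[.##/.#./.#./...]-1 H30[.../.#./.#./##.]-1 H31[.../.#./.#./.##]-1
p2 V@[##./.#./.#./...]: V02[###/.##/.#./...]+1* V10[##./##./##./...]+1 V12[##./.##/.##/...]+1 V20[##./.#./##./#..]+1 V22[##./.#./.##/..#]+1
p3 H@[###/.##/.#./...]: H30[###/.##/.#./##.]-1* H31[###/.##/.#./.##]-1
p4 V@[###/.##/.#./##.]: V10[###/###/##./##.]+1* V22[###/.##/.##/###]+1
p5 H@[###/###/##./##.] terminal -1; root [.../.#./.#./...] d8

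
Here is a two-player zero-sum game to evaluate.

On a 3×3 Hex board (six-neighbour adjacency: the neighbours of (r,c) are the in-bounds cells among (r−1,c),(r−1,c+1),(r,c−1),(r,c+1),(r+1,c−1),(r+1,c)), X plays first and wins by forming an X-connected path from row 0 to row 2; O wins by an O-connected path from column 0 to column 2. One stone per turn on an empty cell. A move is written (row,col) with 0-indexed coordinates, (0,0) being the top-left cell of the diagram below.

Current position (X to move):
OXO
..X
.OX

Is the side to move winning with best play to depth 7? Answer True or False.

[OXO/..X/.OX] X move#1: (1,0):+1/OXO/X.X/.OX*, (1,1):+1/OXO/.XX/.OX, (2,0):+1/OXO/..X/XOX
[OXO/X.X/.OX] O move#2: (1,1):-1/OXO/XOX/.OX*, (2,0):-1/OXO/X.X/OOX
[OXO/XOX/.OX] X move#3: (2,0):+1/OXO/XOX/XOX*
[OXO/XOX/XOX] end (terminal -1, O#4); searched OXO/..X/.OX to 7

X winning at [OXO/..X/.OX]: True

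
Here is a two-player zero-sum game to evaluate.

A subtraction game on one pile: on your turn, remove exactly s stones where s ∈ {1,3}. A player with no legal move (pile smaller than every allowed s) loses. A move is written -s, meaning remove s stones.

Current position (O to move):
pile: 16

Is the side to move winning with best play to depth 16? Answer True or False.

ply 1, O at 16 | -1=-1→15*; -3=-1→13
ply 2, X at 15 | -1=+1→14*; -3=+1→12
ply 3, O at 14 | -1=-1→13*; -3=-1→11
ply 4, X at 13 | -1=+1→12*; -3=+1→10
ply 5, O at 12 | -1=-1→11*; -3=-1→9
ply 6, X at 11 | -1=+1→10*; -3=+1→8
ply 7, O at 10 | -1=-1→9*; -3=-1→7
ply 8, X at 9 | -1=+1→8*; -3=+1→6
ply 9, O at 8 | -1=-1→7*; -3=-1→5
ply 10, X at 7 | -1=+1→6*; -3=+1→4
ply 11, O at 6 | -1=-1→5*; -3=-1→3
ply 12, X at 5 | -1=+1→4*; -3=+1→2
ply 13, O at 4 | -1=-1→3*; -3=-1→1
ply 14, X at 3 | -1=+1→2*; -3=+1→0
ply 15, O at 2 | -1=-1→1*
ply 16, X at 1 | -1=+1→0*
ply 17: 0 is terminal -1 (O); from 16 depth 16

O winning at [16]: False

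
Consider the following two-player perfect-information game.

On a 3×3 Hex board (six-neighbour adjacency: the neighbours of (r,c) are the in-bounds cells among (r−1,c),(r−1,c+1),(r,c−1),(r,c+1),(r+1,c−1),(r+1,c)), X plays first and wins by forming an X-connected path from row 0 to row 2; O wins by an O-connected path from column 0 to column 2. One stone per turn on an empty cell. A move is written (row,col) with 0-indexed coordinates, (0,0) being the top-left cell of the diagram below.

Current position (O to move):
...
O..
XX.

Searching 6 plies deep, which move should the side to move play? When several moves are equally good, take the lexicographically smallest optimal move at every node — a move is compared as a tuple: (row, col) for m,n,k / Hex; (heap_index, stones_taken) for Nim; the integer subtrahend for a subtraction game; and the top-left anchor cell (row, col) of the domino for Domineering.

p1 O@[.../O../XX.]: (0,0)[O../O../XX.]-1 (0,1)[.O./O../XX.]-1 (0,2)[..O/O../XX.]+1* (1,1)[.../OO./XX.]+1 (1,2)[.../O.O/XX.]-1 (2,2)[.../O../XXO]-1
p2 X@[..O/O../XX.]: (0,0)[X.O/O../XX.]-1* (0,1)[.XO/O../XX.]-1 (1,1)[..O/OX./XX.]-1 (1,2)[..O/O.X/XX.]-1 (2,2)[..O/O../XXX]-1
p3 O@[X.O/O../XX.]: (0,1)[XOO/O../XX.]+1* (1,1)[X.O/OO./XX.]+1 (1,2)[X.O/O.O/XX.]+1 (2,2)[X.O/O../XXO]+1
p4 X@[XOO/O../XX.] terminal -1; root [.../O../XX.] d6

O's best at [.../O../XX.]: (0,2)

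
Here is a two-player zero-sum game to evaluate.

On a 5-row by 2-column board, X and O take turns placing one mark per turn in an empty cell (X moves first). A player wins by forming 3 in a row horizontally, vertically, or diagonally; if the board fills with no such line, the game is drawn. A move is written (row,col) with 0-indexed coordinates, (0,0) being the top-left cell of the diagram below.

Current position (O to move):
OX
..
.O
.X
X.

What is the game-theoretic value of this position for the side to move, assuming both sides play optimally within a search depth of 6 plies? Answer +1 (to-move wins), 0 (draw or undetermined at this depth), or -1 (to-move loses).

value(OX/../.O/.X/X., O) = 0

p1 O@[OX/../.O/.X/X.]: (1,0)[OX/O./.O/.X/X.]+0* (1,1)[OX/.O/.O/.X/X.]+0 (2,0)[OX/../OO/.X/X.]+0 (3,0)[OX/../.O/OX/X.]+0 (4,1)[OX/../.O/.X/XO]+0
p2 X@[OX/O./.O/.X/X.]: (1,1)[OX/OX/.O/.X/X.]-1 (2,0)[OX/O./XO/.X/X.]+0* (3,0)[OX/O./.O/XX/X.]-1 (4,1)[OX/O./.O/.X/XX]-1
p3 O@[OX/O./XO/.X/X.]: (1,1)[OX/OO/XO/.X/X.]-1 (3,0)[OX/O./XO/OX/X.]+0* (4,1)[OX/O./XO/.X/XO]-1
p4 X@[OX/O./XO/OX/X.]: (1,1)[OX/OX/XO/OX/X.]+0* (4,1)[OX/O./XO/OX/XX]+0
p5 O@[OX/OX/XO/OX/X.]: (4,1)[OX/OX/XO/OX/XO]+0*
p6 X@[OX/OX/XO/OX/XO] terminal +0; root [OX/../.O/.X/X.] d6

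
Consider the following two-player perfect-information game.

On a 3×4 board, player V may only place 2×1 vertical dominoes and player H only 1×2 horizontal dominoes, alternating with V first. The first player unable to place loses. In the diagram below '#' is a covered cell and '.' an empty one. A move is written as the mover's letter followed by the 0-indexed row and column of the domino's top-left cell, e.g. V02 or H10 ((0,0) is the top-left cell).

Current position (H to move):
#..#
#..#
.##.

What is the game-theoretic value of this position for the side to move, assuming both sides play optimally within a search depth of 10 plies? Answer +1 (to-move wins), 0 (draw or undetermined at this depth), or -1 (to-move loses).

value(#..#/#..#/.##., H) = +1

ply 1, H at #..#/#..#/.##. | H01=+1→####/#..#/.##.*; H11=+1→#..#/####/.##.
ply 2: ####/#..#/.##. is terminal -1 (V); from #..#/#..#/.##. depth 10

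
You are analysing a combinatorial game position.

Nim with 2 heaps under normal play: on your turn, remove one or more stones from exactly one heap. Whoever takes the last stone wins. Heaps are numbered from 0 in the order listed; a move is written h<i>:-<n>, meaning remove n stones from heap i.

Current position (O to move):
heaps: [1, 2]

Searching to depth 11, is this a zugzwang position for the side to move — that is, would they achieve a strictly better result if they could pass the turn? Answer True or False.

zugzwang((1,2), O) = False

ply 1, O at (1,2) | h0:-1=-1→(0,2); h1:-1=+1→(1,1)*; h1:-2=-1→(1,0)
ply 2, X at (1,1) | h0:-1=-1→(0,1)*; h1:-1=-1→(1,0)
ply 3, O at (0,1) | h1:-1=+1→(0,0)*
ply 4: (0,0) is terminal -1 (X); from (1,2) depth 11
suppose O passes — search the same position with X to move:
pass> ply 1, X at (1,2) | h0:-1=-1→(0,2); h1:-1=+1→(1,1)*; h1:-2=-1→(1,0)
pass> ply 2, O at (1,1) | h0:-1=-1→(0,1)*; h1:-1=-1→(1,0)
pass> ply 3, X at (0,1) | h1:-1=+1→(0,0)*
pass> ply 4: (0,0) is terminal -1 (O); from (1,2) depth 11
for O: play +1, pass -1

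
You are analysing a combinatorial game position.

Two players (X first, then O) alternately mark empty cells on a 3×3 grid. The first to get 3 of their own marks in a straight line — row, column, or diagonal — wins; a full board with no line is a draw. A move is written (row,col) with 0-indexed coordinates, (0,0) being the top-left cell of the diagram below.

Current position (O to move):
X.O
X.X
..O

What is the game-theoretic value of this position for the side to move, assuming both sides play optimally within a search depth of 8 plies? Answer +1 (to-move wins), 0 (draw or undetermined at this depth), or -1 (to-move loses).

p1 O@[X.O/X.X/..O]: (0,1)[XOO/X.X/..O]-1* (1,1)[X.O/XOX/..O]-1 (2,0)[X.O/X.X/O.O]-1 (2,1)[X.O/X.X/.OO]-1
p2 X@[XOO/X.X/..O]: (1,1)[XOO/XXX/..O]+1* (2,0)[XOO/X.X/X.O]+1 (2,1)[XOO/X.X/.XO]+1
p3 O@[XOO/XXX/..O] terminal -1; root [X.O/X.X/..O] d8

value(X.O/X.X/..O, O) = -1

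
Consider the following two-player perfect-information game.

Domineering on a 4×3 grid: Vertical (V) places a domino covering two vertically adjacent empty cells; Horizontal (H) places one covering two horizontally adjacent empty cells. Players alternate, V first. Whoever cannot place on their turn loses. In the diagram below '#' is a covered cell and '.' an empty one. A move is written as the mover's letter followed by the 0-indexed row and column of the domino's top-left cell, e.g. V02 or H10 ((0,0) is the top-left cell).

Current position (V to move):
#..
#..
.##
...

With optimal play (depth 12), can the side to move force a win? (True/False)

V winning at [#../#../.##/...]: True

p1 V@[#../#../.##/...]: V01[##./##./.##/...]+1* V02[#.#/#.#/.##/...]+1 V20[#../#../###/#..]-1
p2 H@[##./##./.##/...]: H30[##./##./.##/##.]-1* H31[##./##./.##/.##]-1
p3 V@[##./##./.##/##.]: V02[###/###/.##/##.]+1*
p4 H@[###/###/.##/##.] terminal -1; root [#../#../.##/...] d12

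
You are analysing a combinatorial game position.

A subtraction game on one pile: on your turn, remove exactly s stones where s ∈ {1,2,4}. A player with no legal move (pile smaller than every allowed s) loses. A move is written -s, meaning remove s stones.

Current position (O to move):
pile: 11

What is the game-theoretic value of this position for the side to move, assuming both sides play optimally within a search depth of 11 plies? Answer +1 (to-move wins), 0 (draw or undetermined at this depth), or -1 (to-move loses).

p1 O@[11]: -1[10]-1 -2[9]+1* -4[7]-1
p2 X@[9]: -1[8]-1* -2[7]-1 -4[5]-1
p3 O@[8]: -1[7]-1 -2[6]+1* -4[4]-1
p4 X@[6]: -1[5]-1* -2[4]-1 -4[2]-1
p5 O@[5]: -1[4]-1 -2[3]+1* -4[1]-1
p6 X@[3]: -1[2]-1* -2[1]-1
p7 O@[2]: -1[1]-1 -2[0]+1*
p8 X@[0] terminal -1; root [11] d11

value(11, O) = +1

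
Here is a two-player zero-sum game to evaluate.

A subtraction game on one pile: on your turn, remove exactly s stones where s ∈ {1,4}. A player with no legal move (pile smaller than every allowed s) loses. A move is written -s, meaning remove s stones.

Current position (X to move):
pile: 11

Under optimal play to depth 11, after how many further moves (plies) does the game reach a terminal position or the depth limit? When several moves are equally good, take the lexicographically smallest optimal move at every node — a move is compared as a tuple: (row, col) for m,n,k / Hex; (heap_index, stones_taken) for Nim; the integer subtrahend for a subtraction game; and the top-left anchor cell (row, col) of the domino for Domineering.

PV length from [11]: 5 plies

[11] X move#1: -1:+1/10*, -4:+1/7
[10] O move#2: -1:-1/9*, -4:-1/6
[9] X move#3: -1:-1/8, -4:+1/5*
[5] O move#4: -1:-1/4*, -4:-1/1
[4] X move#5: -1:-1/3, -4:+1/0*
[0] end (terminal -1, O#6); searched 11 to 11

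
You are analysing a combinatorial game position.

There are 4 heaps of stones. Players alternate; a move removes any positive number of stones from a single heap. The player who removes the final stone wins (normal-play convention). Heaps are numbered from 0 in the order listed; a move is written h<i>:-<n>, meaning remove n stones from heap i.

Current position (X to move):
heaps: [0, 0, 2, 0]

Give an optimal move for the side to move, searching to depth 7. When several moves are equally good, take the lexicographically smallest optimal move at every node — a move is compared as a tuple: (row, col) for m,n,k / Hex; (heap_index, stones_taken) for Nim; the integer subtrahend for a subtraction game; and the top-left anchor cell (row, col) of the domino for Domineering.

p1 X@[(0,0,2,0)]: h2:-1[(0,0,1,0)]-1 h2:-2[(0,0,0,0)]+1*
p2 O@[(0,0,0,0)] terminal -1; root [(0,0,2,0)] d7

X's best at [(0,0,2,0)]: h2:-2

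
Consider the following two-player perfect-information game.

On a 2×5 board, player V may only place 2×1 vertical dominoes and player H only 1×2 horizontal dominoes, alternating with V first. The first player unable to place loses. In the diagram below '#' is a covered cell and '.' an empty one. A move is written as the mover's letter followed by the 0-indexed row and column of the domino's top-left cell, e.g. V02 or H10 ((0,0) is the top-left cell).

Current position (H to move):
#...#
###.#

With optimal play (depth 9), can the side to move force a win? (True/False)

[#...#/###.#] H move#1: H01:-1/###.#/###.#, H02:+1/#.###/###.#*
[#.###/###.#] end (terminal -1, V#2); searched #...#/###.# to 9

H winning at [#...#/###.#]: True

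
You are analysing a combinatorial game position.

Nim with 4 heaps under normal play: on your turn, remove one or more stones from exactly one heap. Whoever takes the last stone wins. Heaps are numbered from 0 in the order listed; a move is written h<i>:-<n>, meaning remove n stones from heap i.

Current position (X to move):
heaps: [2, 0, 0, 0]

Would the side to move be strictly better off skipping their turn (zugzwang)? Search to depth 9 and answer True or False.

zugzwang((2,0,0,0), X) = False

[(2,0,0,0)] X move#1: h0:-1:-1/(1,0,0,0), h0:-2:+1/(0,0,0,0)*
[(0,0,0,0)] end (terminal -1, O#2); searched (2,0,0,0) to 9
pass branch (O moves first from the same position):
  | [(2,0,0,0)] O move#1: h0:-1:-1/(1,0,0,0), h0:-2:+1/(0,0,0,0)*
  | [(0,0,0,0)] end (terminal -1, X#2); searched (2,0,0,0) to 9
X moving scores +1; X passing scores -1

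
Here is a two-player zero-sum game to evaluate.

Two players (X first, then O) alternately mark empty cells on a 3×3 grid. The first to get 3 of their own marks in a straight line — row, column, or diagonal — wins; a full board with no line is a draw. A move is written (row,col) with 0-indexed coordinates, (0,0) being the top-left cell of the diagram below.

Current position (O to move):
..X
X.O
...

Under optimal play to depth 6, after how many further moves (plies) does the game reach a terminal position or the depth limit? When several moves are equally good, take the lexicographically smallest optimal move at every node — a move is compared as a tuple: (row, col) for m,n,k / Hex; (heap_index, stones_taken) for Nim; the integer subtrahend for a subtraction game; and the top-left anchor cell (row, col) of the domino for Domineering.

PV length from [..X/X.O/...]: 6 plies

p1 O@[..X/X.O/...]: (0,0)[O.X/X.O/...]+0* (0,1)[.OX/X.O/...]-1 (1,1)[..X/XOO/...]-1 (2,0)[..X/X.O/O..]+0 (2,1)[..X/X.O/.O.]-1 (2,2)[..X/X.O/..O]-1
p2 X@[O.X/X.O/...]: (0,1)[OXX/X.O/...]+0* (1,1)[O.X/XXO/...]+0 (2,0)[O.X/X.O/X..]+0 (2,1)[O.X/X.O/.X.]+0 (2,2)[O.X/X.O/..X]+0
p3 O@[OXX/X.O/...]: (1,1)[OXX/XOO/...]+0* (2,0)[OXX/X.O/O..]+0 (2,1)[OXX/X.O/.O.]+0 (2,2)[OXX/X.O/..O]-1
p4 X@[OXX/XOO/...]: (2,0)[OXX/XOO/X..]-1 (2,1)[OXX/XOO/.X.]-1 (2,2)[OXX/XOO/..X]+0*
p5 O@[OXX/XOO/..X]: (2,0)[OXX/XOO/O.X]+0* (2,1)[OXX/XOO/.OX]+0
p6 X@[OXX/XOO/O.X]: (2,1)[OXX/XOO/OXX]+0*
p7 O@[OXX/XOO/OXX] terminal +0; root [..X/X.O/...] d6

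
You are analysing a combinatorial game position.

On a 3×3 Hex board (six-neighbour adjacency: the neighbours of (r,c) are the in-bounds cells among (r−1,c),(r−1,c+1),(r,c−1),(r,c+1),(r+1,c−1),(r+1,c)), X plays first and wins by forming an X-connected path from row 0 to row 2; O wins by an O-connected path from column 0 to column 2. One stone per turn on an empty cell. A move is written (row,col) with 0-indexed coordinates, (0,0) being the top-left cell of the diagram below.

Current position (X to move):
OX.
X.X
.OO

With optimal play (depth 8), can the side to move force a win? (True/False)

[OX./X.X/.OO] X move#1: (0,2):-1/OXX/X.X/.OO, (1,1):-1/OX./XXX/.OO, (2,0):+1/OX./X.X/XOO*
[OX./X.X/XOO] end (terminal -1, O#2); searched OX./X.X/.OO to 8

X winning at [OX./X.X/.OO]: True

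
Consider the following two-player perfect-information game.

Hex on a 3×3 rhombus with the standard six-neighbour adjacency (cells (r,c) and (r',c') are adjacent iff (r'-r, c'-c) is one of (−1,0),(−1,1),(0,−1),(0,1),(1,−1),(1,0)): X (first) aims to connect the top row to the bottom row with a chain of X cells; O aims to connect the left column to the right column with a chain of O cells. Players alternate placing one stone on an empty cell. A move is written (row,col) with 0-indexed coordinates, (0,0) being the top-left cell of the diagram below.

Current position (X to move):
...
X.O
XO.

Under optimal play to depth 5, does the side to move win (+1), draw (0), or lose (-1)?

p1 X@[.../X.O/XO.]: (0,0)[X../X.O/XO.]+1* (0,1)[.X./X.O/XO.]+1 (0,2)[..X/X.O/XO.]+1 (1,1)[.../XXO/XO.]+1 (2,2)[.../X.O/XOX]+1
p2 O@[X../X.O/XO.] terminal -1; root [.../X.O/XO.] d5

value(.../X.O/XO., X) = +1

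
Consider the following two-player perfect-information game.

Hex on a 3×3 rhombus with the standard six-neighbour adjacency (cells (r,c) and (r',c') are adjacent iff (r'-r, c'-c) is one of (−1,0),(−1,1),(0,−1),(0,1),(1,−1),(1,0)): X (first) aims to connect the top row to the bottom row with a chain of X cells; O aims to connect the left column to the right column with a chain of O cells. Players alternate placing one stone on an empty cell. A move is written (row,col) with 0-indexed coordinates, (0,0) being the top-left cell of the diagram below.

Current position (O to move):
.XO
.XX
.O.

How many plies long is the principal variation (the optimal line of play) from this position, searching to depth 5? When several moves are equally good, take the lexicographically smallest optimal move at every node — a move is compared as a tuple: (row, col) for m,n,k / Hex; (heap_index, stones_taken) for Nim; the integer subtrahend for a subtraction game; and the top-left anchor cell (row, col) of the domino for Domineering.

ply 1, O at .XO/.XX/.O. | (0,0)=-1→OXO/.XX/.O.*; (1,0)=-1→.XO/OXX/.O.; (2,0)=-1→.XO/.XX/OO.; (2,2)=-1→.XO/.XX/.OO
ply 2, X at OXO/.XX/.O. | (1,0)=+1→OXO/XXX/.O.*; (2,0)=+1→OXO/.XX/XO.; (2,2)=+1→OXO/.XX/.OX
ply 3, O at OXO/XXX/.O. | (2,0)=-1→OXO/XXX/OO.*; (2,2)=-1→OXO/XXX/.OO
ply 4, X at OXO/XXX/OO. | (2,2)=+1→OXO/XXX/OOX*
ply 5: OXO/XXX/OOX is terminal -1 (O); from .XO/.XX/.O. depth 5

PV length from [.XO/.XX/.O.]: 4 plies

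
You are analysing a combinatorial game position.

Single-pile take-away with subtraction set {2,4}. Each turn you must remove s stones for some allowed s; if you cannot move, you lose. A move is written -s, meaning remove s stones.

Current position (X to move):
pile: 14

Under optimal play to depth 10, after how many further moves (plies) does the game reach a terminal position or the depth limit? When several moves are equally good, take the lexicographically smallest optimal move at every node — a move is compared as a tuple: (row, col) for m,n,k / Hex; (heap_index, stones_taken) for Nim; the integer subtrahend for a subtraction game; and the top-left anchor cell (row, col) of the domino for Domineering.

ply 1, X at 14 | -2=+1→12*; -4=-1→10
ply 2, O at 12 | -2=-1→10*; -4=-1→8
ply 3, X at 10 | -2=-1→8; -4=+1→6*
ply 4, O at 6 | -2=-1→4*; -4=-1→2
ply 5, X at 4 | -2=-1→2; -4=+1→0*
ply 6: 0 is terminal -1 (O); from 14 depth 10

PV length from [14]: 5 plies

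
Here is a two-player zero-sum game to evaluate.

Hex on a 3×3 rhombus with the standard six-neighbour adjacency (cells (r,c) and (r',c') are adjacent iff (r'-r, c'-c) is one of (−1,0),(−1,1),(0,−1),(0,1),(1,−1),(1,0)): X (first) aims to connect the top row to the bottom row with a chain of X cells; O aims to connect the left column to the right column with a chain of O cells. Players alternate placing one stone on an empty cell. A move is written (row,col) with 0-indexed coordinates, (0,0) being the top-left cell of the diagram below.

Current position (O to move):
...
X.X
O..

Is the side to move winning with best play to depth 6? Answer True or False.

[.../X.X/O..] O move#1: (0,0):-1/O../X.X/O..*, (0,1):-1/.O./X.X/O.., (0,2):-1/..O/X.X/O.., (1,1):-1/.../XOX/O.., (2,1):-1/.../X.X/OO., (2,2):-1/.../X.X/O.O
[O../X.X/O..] X move#2: (0,1):+1/OX./X.X/O..*, (0,2):+1/O.X/X.X/O.., (1,1):+1/O../XXX/O.., (2,1):-1/O../X.X/OX., (2,2):-1/O../X.X/O.X
[OX./X.X/O..] O move#3: (0,2):-1/OXO/X.X/O..*, (1,1):-1/OX./XOX/O.., (2,1):-1/OX./X.X/OO., (2,2):-1/OX./X.X/O.O
[OXO/X.X/O..] X move#4: (1,1):+1/OXO/XXX/O..*, (2,1):-1/OXO/X.X/OX., (2,2):-1/OXO/X.X/O.X
[OXO/XXX/O..] O move#5: (2,1):-1/OXO/XXX/OO.*, (2,2):-1/OXO/XXX/O.O
[OXO/XXX/OO.] X move#6: (2,2):+1/OXO/XXX/OOX*
[OXO/XXX/OOX] end (terminal -1, O#7); searched .../X.X/O.. to 6

O winning at [.../X.X/O..]: False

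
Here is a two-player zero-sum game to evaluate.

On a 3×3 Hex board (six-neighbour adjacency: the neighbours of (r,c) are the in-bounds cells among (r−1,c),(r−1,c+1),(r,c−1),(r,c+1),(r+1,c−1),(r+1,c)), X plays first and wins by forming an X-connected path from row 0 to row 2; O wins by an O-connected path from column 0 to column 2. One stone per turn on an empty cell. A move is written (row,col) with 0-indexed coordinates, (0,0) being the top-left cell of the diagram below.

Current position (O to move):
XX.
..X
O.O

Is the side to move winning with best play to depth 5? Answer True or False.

p1 O@[XX./..X/O.O]: (0,2)[XXO/..X/O.O]+1* (1,0)[XX./O.X/O.O]-1 (1,1)[XX./.OX/O.O]+1 (2,1)[XX./..X/OOO]+1
p2 X@[XXO/..X/O.O]: (1,0)[XXO/X.X/O.O]-1* (1,1)[XXO/.XX/O.O]-1 (2,1)[XXO/..X/OXO]-1
p3 O@[XXO/X.X/O.O]: (1,1)[XXO/XOX/O.O]+1* (2,1)[XXO/X.X/OOO]+1
p4 X@[XXO/XOX/O.O] terminal -1; root [XX./..X/O.O] d5

O winning at [XX./..X/O.O]: True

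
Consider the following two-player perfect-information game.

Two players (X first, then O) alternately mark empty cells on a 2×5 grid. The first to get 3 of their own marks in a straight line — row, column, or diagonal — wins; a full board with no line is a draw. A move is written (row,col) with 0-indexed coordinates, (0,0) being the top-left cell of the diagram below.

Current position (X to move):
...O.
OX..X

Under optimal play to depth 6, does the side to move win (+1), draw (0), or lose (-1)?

[...O./OX..X] X move#1: (0,0):-1/X..O./OX..X, (0,1):+0/.X.O./OX..X*, (0,2):+0/..XO./OX..X, (0,4):+0/...OX/OX..X, (1,2):+0/...O./OXX.X, (1,3):+0/...O./OX.XX
[.X.O./OX..X] O move#2: (0,0):+0/OX.O./OX..X*, (0,2):+0/.XOO./OX..X, (0,4):+0/.X.OO/OX..X, (1,2):+0/.X.O./OXO.X, (1,3):+0/.X.O./OX.OX
[OX.O./OX..X] X move#3: (0,2):+0/OXXO./OX..X*, (0,4):+0/OX.OX/OX..X, (1,2):+0/OX.O./OXX.X, (1,3):+0/OX.O./OX.XX
[OXXO./OX..X] O move#4: (0,4):+0/OXXOO/OX..X*, (1,2):+0/OXXO./OXO.X, (1,3):+0/OXXO./OX.OX
[OXXOO/OX..X] X move#5: (1,2):+0/OXXOO/OXX.X*, (1,3):+0/OXXOO/OX.XX
[OXXOO/OXX.X] O move#6: (1,3):+0/OXXOO/OXXOX*
[OXXOO/OXXOX] end (terminal +0, X#7); searched ...O./OX..X to 6

value(...O./OX..X, X) = 0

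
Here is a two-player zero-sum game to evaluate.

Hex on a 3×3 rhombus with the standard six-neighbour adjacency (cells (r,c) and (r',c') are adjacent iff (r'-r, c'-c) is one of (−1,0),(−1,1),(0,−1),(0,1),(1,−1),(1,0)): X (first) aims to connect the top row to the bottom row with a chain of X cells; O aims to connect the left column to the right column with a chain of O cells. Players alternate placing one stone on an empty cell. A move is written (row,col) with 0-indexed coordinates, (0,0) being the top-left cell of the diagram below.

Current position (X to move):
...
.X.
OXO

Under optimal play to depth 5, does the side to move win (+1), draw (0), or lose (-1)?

value(.../.X./OXO, X) = +1

p1 X@[.../.X./OXO]: (0,0)[X../.X./OXO]+1* (0,1)[.X./.X./OXO]+1 (0,2)[..X/.X./OXO]+1 (1,0)[.../XX./OXO]+1 (1,2)[.../.XX/OXO]+1
p2 O@[X../.X./OXO]: (0,1)[XO./.X./OXO]-1* (0,2)[X.O/.X./OXO]-1 (1,0)[X../OX./OXO]-1 (1,2)[X../.XO/OXO]-1
p3 X@[XO./.X./OXO]: (0,2)[XOX/.X./OXO]+1* (1,0)[XO./XX./OXO]+1 (1,2)[XO./.XX/OXO]+1
p4 O@[XOX/.X./OXO] terminal -1; root [.../.X./OXO] d5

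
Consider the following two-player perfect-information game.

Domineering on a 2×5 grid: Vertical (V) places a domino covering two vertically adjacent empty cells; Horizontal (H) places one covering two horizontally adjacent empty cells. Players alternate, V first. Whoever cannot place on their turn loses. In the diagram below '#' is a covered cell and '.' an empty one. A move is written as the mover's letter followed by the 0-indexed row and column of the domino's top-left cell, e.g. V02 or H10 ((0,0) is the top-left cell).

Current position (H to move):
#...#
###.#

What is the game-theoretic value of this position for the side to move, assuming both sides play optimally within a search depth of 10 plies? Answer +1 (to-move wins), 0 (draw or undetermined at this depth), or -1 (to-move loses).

ply 1, H at #...#/###.# | H01=-1→###.#/###.#; H02=+1→#.###/###.#*
ply 2: #.###/###.# is terminal -1 (V); from #...#/###.# depth 10

value(#...#/###.#, H) = +1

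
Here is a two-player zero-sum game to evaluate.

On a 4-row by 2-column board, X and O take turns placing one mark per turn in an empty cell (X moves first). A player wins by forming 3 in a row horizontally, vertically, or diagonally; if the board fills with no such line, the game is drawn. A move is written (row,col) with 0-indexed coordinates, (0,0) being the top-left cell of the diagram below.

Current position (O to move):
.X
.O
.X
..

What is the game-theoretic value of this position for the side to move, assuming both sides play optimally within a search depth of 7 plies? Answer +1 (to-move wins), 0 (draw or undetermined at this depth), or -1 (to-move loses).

value(.X/.O/.X/.., O) = 0

p1 O@[.X/.O/.X/..]: (0,0)[OX/.O/.X/..]+0* (1,0)[.X/OO/.X/..]+0 (2,0)[.X/.O/OX/..]+0 (3,0)[.X/.O/.X/O.]+0 (3,1)[.X/.O/.X/.O]+0
p2 X@[OX/.O/.X/..]: (1,0)[OX/XO/.X/..]+0* (2,0)[OX/.O/XX/..]+0 (3,0)[OX/.O/.X/X.]+0 (3,1)[OX/.O/.X/.X]+0
p3 O@[OX/XO/.X/..]: (2,0)[OX/XO/OX/..]+0* (3,0)[OX/XO/.X/O.]+0 (3,1)[OX/XO/.X/.O]+0
p4 X@[OX/XO/OX/..]: (3,0)[OX/XO/OX/X.]+0* (3,1)[OX/XO/OX/.X]+0
p5 O@[OX/XO/OX/X.]: (3,1)[OX/XO/OX/XO]+0*
p6 X@[OX/XO/OX/XO] terminal +0; root [.X/.O/.X/..] d7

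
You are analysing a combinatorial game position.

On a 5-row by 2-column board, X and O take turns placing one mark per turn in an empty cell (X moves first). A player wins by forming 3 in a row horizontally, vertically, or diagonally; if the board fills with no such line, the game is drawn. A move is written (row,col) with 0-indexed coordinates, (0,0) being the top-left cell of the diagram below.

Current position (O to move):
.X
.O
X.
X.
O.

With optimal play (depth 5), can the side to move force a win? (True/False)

ply 1, O at .X/.O/X./X./O. | (0,0)=-1→OX/.O/X./X./O.; (1,0)=+0→.X/OO/X./X./O.*; (2,1)=-1→.X/.O/XO/X./O.; (3,1)=-1→.X/.O/X./XO/O.; (4,1)=-1→.X/.O/X./X./OO
ply 2, X at .X/OO/X./X./O. | (0,0)=+0→XX/OO/X./X./O.*; (2,1)=+0→.X/OO/XX/X./O.; (3,1)=+0→.X/OO/X./XX/O.; (4,1)=+0→.X/OO/X./X./OX
ply 3, O at XX/OO/X./X./O. | (2,1)=+0→XX/OO/XO/X./O.*; (3,1)=+0→XX/OO/X./XO/O.; (4,1)=+0→XX/OO/X./X./OO
ply 4, X at XX/OO/XO/X./O. | (3,1)=+0→XX/OO/XO/XX/O.*; (4,1)=-1→XX/OO/XO/X./OX
ply 5, O at XX/OO/XO/XX/O. | (4,1)=+0→XX/OO/XO/XX/OO*
ply 6: XX/OO/XO/XX/OO is terminal +0 (X); from .X/.O/X./X./O. depth 5

O winning at [.X/.O/X./X./O.]: False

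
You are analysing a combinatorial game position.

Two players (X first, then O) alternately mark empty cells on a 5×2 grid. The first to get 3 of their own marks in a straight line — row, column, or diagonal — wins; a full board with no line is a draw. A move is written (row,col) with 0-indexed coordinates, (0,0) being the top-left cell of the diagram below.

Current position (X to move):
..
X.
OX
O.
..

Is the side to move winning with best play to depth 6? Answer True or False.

X winning at [../X./OX/O./..]: False

ply 1, X at ../X./OX/O./.. | (0,0)=-1→X./X./OX/O./..; (0,1)=-1→.X/X./OX/O./..; (1,1)=-1→../XX/OX/O./..; (3,1)=-1→../X./OX/OX/..; (4,0)=+0→../X./OX/O./X.*; (4,1)=-1→../X./OX/O./.X
ply 2, O at ../X./OX/O./X. | (0,0)=-1→O./X./OX/O./X.; (0,1)=-1→.O/X./OX/O./X.; (1,1)=+0→../XO/OX/O./X.*; (3,1)=+0→../X./OX/OO/X.; (4,1)=-1→../X./OX/O./XO
ply 3, X at ../XO/OX/O./X. | (0,0)=+0→X./XO/OX/O./X.*; (0,1)=+0→.X/XO/OX/O./X.; (3,1)=+0→../XO/OX/OX/X.; (4,1)=+0→../XO/OX/O./XX
ply 4, O at X./XO/OX/O./X. | (0,1)=+0→XO/XO/OX/O./X.*; (3,1)=+0→X./XO/OX/OO/X.; (4,1)=+0→X./XO/OX/O./XO
ply 5, X at XO/XO/OX/O./X. | (3,1)=+0→XO/XO/OX/OX/X.*; (4,1)=+0→XO/XO/OX/O./XX
ply 6, O at XO/XO/OX/OX/X. | (4,1)=+0→XO/XO/OX/OX/XO*
ply 7: XO/XO/OX/OX/XO is terminal +0 (X); from ../X./OX/O./.. depth 6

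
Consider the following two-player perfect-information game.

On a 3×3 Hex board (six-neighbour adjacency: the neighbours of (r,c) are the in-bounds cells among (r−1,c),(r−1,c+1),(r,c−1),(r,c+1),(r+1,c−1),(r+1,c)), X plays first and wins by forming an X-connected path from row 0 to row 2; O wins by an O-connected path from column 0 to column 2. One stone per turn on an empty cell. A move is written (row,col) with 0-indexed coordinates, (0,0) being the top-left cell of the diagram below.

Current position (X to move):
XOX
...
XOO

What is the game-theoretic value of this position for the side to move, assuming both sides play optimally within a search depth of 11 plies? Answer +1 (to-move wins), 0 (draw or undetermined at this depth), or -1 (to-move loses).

[XOX/.../XOO] X move#1: (1,0):+1/XOX/X../XOO*, (1,1):+1/XOX/.X./XOO, (1,2):+1/XOX/..X/XOO
[XOX/X../XOO] end (terminal -1, O#2); searched XOX/.../XOO to 11

value(XOX/.../XOO, X) = +1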